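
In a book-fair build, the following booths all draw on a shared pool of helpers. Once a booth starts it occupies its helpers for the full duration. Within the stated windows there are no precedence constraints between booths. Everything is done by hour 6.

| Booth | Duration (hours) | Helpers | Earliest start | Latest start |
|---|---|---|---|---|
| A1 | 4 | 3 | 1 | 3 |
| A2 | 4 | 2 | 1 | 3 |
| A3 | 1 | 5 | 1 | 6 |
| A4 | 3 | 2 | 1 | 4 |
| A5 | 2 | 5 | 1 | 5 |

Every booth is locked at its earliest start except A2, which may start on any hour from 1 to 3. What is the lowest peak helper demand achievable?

15

A2@1: h1:17  h2:12  h3:7  h4:5  h5:0  h6:0 → peak 17
A2@2: h1:15  h2:12  h3:7  h4:5  h5:2  h6:0 → peak 15
A2@3: h1:15  h2:10  h3:7  h4:5  h5:2  h6:2 → peak 15
Best is A2@2, peak 15.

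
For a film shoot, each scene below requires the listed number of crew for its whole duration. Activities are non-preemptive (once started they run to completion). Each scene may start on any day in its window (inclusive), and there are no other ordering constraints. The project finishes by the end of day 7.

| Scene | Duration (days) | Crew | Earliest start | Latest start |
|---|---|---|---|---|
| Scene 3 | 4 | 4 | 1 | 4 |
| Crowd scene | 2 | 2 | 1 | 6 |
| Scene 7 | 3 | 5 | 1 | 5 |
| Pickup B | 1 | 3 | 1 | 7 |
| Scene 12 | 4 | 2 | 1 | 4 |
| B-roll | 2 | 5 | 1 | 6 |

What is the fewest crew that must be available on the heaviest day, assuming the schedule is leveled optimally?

9

Early-start (Scene 3@1, Crowd scene@1, Scene 7@1, Pickup B@1, Scene 12@1, B-roll@1) gives peak 21: d1:21  d2:18  d3:11  d4:6  d5:0  d6:0  d7:0.
Shift Crowd scene→3, Scene 7→5, Pickup B→3, Scene 12→4.
Schedule Scene 3@1, Crowd scene@3, Scene 7@5, Pickup B@3, Scene 12@4, B-roll@1: d1:9  d2:9  d3:9  d4:8  d5:7  d6:7  d7:7 — peak 9.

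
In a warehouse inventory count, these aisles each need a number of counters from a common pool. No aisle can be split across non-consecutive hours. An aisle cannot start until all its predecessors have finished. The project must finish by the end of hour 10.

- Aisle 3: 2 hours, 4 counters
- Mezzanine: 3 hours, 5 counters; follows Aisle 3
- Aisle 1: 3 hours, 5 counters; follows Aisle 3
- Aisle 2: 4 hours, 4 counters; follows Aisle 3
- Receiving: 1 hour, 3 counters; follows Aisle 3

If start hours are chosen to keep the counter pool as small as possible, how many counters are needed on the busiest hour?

9

Early-start (Aisle 3@1, Mezzanine@3, Aisle 1@3, Aisle 2@3, Receiving@3) gives peak 17: h1:4  h2:4  h3:17  h4:14  h5:14  h6:4  h7:0  h8:0  h9:0  h10:0.
Shift Aisle 1→6, Receiving→7.
Schedule Aisle 3@1, Mezzanine@3, Aisle 1@6, Aisle 2@3, Receiving@7: h1:4  h2:4  h3:9  h4:9  h5:9  h6:9  h7:8  h8:5  h9:0  h10:0 — peak 9.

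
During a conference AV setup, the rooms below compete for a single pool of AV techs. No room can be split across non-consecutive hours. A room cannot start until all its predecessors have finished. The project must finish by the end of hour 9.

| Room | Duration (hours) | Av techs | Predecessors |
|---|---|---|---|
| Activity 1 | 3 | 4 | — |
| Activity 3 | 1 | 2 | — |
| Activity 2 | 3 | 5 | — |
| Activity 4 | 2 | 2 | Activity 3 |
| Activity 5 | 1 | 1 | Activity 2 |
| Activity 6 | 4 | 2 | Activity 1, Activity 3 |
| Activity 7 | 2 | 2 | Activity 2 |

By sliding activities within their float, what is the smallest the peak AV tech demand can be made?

Early-start (Activity 1@1, Activity 3@1, Activity 2@1, Activity 4@2, Activity 5@4, Activity 6@4, Activity 7@4) gives peak 11: h1:11  h2:11  h3:11  h4:5  h5:4  h6:2  h7:2  h8:0  h9:0.
Shift Activity 2→4, Activity 5→7, Activity 7→7.
Schedule Activity 1@1, Activity 3@1, Activity 2@4, Activity 4@2, Activity 5@7, Activity 6@4, Activity 7@7: h1:6  h2:6  h3:6  h4:7  h5:7  h6:7  h7:5  h8:2  h9:0 — peak 7.

7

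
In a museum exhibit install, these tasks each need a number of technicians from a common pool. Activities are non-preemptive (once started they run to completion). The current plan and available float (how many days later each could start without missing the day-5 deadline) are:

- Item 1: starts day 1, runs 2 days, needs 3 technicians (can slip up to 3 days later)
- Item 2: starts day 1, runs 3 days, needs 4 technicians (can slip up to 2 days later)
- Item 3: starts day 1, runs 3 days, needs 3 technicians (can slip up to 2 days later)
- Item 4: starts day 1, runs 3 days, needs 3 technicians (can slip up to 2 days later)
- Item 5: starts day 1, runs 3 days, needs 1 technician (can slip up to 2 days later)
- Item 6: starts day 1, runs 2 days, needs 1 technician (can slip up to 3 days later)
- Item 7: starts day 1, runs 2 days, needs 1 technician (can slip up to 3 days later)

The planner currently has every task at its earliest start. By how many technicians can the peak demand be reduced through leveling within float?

5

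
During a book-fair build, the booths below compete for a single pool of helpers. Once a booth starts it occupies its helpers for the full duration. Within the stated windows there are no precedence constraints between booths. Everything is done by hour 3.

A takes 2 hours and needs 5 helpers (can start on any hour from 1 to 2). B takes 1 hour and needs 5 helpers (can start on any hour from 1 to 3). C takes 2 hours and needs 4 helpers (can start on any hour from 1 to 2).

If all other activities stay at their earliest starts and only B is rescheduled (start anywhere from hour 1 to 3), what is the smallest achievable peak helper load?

B@1: h1:14  h2:9  h3:0 → peak 14
B@2: h1:9  h2:14  h3:0 → peak 14
B@3: h1:9  h2:9  h3:5 → peak 9
Best is B@3, peak 9.

9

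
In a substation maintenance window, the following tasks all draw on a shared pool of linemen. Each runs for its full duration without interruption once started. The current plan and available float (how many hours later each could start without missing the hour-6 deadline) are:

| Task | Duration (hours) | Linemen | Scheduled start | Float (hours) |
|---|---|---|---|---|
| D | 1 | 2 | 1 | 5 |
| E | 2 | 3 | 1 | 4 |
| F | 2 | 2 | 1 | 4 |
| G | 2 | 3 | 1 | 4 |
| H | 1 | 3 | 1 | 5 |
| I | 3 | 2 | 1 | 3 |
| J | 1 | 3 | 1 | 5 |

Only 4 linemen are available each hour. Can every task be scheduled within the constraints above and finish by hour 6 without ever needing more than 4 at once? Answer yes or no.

Total lineman-hours = 30; over 6 hours the average is 30/6 > 4, so some hour must exceed 4.

no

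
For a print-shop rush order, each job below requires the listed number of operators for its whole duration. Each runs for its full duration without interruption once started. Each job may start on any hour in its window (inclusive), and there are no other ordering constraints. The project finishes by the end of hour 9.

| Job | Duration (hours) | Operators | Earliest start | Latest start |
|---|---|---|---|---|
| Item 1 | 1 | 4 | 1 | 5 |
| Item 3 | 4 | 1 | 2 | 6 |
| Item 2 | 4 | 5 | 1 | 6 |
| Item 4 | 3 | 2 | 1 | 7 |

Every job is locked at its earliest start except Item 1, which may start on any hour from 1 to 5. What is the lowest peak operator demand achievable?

8

Item 1@1: h1:11  h2:8  h3:8  h4:6  h5:1  h6:0  h7:0  h8:0  h9:0 → peak 11
Item 1@2: h1:7  h2:12  h3:8  h4:6  h5:1  h6:0  h7:0  h8:0  h9:0 → peak 12
Item 1@3: h1:7  h2:8  h3:12  h4:6  h5:1  h6:0  h7:0  h8:0  h9:0 → peak 12
Item 1@4: h1:7  h2:8  h3:8  h4:10  h5:1  h6:0  h7:0  h8:0  h9:0 → peak 10
Item 1@5: h1:7  h2:8  h3:8  h4:6  h5:5  h6:0  h7:0  h8:0  h9:0 → peak 8
Best is Item 1@5, peak 8.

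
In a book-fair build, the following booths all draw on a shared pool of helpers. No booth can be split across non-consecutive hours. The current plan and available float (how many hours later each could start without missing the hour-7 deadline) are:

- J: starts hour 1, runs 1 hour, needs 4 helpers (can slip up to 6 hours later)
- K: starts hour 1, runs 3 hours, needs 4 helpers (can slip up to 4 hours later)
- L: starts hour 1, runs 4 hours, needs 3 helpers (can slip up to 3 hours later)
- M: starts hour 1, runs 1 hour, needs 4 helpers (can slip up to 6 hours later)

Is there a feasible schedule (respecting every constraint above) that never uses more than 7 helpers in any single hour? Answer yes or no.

yes

Schedule J@1, K@2, L@1, M@5: h1:7  h2:7  h3:7  h4:7  h5:4  h6:0  h7:0 — peak 7 ≤ 7.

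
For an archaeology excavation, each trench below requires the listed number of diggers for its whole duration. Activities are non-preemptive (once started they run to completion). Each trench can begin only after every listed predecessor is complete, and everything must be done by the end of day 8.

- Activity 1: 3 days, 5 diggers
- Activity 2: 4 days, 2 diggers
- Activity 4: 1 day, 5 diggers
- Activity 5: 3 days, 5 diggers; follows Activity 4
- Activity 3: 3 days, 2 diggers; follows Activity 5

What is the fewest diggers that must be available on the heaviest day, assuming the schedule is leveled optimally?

7

Early-start (Activity 1@1, Activity 2@1, Activity 4@1, Activity 5@2, Activity 3@5) gives peak 12: d1:12  d2:12  d3:12  d4:7  d5:2  d6:2  d7:2  d8:0.
Shift Activity 1→5.
Schedule Activity 1@5, Activity 2@1, Activity 4@1, Activity 5@2, Activity 3@5: d1:7  d2:7  d3:7  d4:7  d5:7  d6:7  d7:7  d8:0 — peak 7.
Total digger-days = 49 over 8 days ⇒ peak ≥ ⌈49/8⌉ = 7, so 7 is optimal.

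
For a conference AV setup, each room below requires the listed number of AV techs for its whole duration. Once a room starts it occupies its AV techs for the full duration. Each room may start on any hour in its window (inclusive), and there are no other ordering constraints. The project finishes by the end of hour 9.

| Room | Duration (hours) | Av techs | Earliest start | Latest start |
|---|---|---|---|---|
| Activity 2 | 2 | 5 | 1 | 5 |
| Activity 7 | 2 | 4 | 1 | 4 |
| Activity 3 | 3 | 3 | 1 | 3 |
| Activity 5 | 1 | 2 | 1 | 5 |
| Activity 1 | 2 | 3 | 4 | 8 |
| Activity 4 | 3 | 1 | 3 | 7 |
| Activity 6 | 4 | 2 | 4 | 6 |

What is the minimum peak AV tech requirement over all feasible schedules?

Early-start (Activity 2@1, Activity 7@1, Activity 3@1, Activity 5@1, Activity 1@4, Activity 4@3, Activity 6@4) gives peak 14: h1:14  h2:12  h3:4  h4:6  h5:6  h6:2  h7:2  h8:0  h9:0.
Shift Activity 7→3, Activity 3→3, Activity 1→5, Activity 4→5, Activity 6→6.
Schedule Activity 2@1, Activity 7@3, Activity 3@3, Activity 5@1, Activity 1@5, Activity 4@5, Activity 6@6: h1:7  h2:5  h3:7  h4:7  h5:7  h6:6  h7:3  h8:2  h9:2 — peak 7.

7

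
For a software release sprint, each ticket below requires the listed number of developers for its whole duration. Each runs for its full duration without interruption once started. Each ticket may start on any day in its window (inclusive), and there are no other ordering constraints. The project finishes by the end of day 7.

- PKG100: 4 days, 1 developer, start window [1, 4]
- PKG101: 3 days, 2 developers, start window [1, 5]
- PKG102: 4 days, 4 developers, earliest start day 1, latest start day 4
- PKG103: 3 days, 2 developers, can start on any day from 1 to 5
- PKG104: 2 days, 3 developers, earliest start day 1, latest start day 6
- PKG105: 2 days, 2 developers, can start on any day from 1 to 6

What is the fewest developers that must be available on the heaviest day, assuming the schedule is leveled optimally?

Early-start (PKG100@1, PKG101@1, PKG102@1, PKG103@1, PKG104@1, PKG105@1) gives peak 14: d1:14  d2:14  d3:9  d4:5  d5:0  d6:0  d7:0.
Shift PKG103→4, PKG104→5, PKG105→5.
Schedule PKG100@1, PKG101@1, PKG102@1, PKG103@4, PKG104@5, PKG105@5: d1:7  d2:7  d3:7  d4:7  d5:7  d6:7  d7:0 — peak 7.

7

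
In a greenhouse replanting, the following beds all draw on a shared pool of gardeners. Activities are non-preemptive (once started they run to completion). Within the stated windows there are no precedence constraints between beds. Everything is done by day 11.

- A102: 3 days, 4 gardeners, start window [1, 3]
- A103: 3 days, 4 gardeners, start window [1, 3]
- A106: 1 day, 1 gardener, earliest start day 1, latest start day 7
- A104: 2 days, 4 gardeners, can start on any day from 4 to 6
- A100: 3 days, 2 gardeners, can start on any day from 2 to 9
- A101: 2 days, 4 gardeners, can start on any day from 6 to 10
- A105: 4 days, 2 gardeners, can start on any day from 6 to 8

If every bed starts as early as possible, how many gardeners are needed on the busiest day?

10

Early-start schedule: A102@1, A103@1, A106@1, A104@4, A100@2, A101@6, A105@6.
Load per day: day 1: 9, day 2: 10, day 3: 10, day 4: 6, day 5: 4, day 6: 6, day 7: 6, day 8: 2, day 9: 2, day 10: 0, day 11: 0.
Peak is 10.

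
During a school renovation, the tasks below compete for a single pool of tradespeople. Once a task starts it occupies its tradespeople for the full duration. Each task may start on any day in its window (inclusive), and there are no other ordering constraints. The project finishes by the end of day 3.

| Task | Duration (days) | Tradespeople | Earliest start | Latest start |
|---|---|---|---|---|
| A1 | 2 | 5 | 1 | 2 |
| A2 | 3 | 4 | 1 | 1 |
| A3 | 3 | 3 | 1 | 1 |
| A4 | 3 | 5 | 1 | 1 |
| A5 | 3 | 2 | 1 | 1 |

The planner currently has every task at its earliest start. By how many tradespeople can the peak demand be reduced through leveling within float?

0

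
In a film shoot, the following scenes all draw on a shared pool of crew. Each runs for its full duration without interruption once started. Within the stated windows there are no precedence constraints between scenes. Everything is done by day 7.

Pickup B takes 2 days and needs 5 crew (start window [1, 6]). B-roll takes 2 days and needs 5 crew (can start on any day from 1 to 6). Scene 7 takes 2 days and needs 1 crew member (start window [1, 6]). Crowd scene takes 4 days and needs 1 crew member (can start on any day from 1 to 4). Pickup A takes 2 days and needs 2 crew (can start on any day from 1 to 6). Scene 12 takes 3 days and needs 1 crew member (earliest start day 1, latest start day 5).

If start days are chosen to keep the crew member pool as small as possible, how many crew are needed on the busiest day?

6

Early-start (Pickup B@1, B-roll@1, Scene 7@1, Crowd scene@1, Pickup A@1, Scene 12@1) gives peak 15: d1:15  d2:15  d3:2  d4:1  d5:0  d6:0  d7:0.
Shift B-roll→3, Crowd scene→3, Pickup A→5, Scene 12→5.
Schedule Pickup B@1, B-roll@3, Scene 7@1, Crowd scene@3, Pickup A@5, Scene 12@5: d1:6  d2:6  d3:6  d4:6  d5:4  d6:4  d7:1 — peak 6.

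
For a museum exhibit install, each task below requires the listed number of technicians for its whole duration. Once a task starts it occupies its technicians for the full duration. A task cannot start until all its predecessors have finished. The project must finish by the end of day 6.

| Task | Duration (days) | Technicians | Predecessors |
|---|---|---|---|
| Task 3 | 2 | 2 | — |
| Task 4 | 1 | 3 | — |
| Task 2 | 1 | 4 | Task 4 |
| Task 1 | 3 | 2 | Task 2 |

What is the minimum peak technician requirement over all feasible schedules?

4

Early-start (Task 3@1, Task 4@1, Task 2@2, Task 1@3) gives peak 6: d1:5  d2:6  d3:2  d4:2  d5:2  d6:0.
Shift Task 3→3.
Schedule Task 3@3, Task 4@1, Task 2@2, Task 1@3: d1:3  d2:4  d3:4  d4:4  d5:2  d6:0 — peak 4.
No arrangement of the 20 feasible schedules does better.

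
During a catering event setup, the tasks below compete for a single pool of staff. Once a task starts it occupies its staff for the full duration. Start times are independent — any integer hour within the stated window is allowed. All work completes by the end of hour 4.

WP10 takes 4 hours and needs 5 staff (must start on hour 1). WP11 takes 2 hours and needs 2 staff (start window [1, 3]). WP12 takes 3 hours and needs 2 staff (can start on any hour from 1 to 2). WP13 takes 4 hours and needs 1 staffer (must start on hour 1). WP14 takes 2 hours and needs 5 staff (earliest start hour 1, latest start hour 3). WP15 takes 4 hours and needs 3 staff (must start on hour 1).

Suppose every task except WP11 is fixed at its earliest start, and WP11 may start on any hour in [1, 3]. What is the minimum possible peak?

WP11@1: h1:18  h2:18  h3:11  h4:9 → peak 18
WP11@2: h1:16  h2:18  h3:13  h4:9 → peak 18
WP11@3: h1:16  h2:16  h3:13  h4:11 → peak 16
Best is WP11@3, peak 16.

16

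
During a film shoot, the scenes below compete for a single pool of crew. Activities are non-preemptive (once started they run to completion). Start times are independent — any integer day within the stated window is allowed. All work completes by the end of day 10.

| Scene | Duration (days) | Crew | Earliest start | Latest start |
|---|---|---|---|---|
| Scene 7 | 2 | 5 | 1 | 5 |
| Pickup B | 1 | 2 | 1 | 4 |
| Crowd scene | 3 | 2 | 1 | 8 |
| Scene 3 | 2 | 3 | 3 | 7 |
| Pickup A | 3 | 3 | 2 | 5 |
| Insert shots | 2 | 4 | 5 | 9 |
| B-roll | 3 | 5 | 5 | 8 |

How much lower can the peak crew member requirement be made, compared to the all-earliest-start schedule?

Early-start peak: d1:9  d2:10  d3:8  d4:6  d5:9  d6:9  d7:5  d8:0  d9:0  d10:0 ⇒ 10.
Leveled (Scene 7@1, Pickup B@1, Crowd scene@2, Scene 3@3, Pickup A@5, Insert shots@5, B-roll@8): d1:7  d2:7  d3:5  d4:5  d5:7  d6:7  d7:3  d8:5  d9:5  d10:5 ⇒ 7.
Reduction 10 − 7 = 3.

3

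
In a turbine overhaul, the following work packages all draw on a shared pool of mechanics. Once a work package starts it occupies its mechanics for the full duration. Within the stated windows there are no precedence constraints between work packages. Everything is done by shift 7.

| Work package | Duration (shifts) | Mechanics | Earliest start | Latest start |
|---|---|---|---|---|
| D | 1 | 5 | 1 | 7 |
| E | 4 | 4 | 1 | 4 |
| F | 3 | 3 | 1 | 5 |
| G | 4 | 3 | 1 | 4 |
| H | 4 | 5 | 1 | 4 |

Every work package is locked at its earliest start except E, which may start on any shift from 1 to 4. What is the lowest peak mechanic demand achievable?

16

E@1: s1:20  s2:15  s3:15  s4:12  s5:0  s6:0  s7:0 → peak 20
E@2: s1:16  s2:15  s3:15  s4:12  s5:4  s6:0  s7:0 → peak 16
E@3: s1:16  s2:11  s3:15  s4:12  s5:4  s6:4  s7:0 → peak 16
E@4: s1:16  s2:11  s3:11  s4:12  s5:4  s6:4  s7:4 → peak 16
Best is E@2, peak 16.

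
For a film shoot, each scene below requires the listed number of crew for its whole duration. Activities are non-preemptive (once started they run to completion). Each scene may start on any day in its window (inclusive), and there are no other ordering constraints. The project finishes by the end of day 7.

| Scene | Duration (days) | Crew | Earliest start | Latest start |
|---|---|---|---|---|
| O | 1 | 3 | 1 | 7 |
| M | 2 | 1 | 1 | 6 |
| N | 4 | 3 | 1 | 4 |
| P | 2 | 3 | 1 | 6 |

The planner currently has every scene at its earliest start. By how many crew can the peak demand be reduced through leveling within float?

Early-start peak: d1:10  d2:7  d3:3  d4:3  d5:0  d6:0  d7:0 ⇒ 10.
Leveled (O@1, M@1, N@2, P@6): d1:4  d2:4  d3:3  d4:3  d5:3  d6:3  d7:3 ⇒ 4.
Reduction 10 − 4 = 6.

6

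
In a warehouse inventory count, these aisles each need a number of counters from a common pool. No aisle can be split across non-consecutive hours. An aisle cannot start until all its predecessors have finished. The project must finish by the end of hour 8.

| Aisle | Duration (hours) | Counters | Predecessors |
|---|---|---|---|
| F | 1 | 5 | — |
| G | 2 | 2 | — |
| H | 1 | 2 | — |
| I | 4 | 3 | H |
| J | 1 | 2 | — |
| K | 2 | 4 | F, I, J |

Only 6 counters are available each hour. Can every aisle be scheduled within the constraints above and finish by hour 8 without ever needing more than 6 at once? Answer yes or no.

yes

Schedule F@1, G@2, H@2, I@3, J@4, K@7: h1:5  h2:4  h3:5  h4:5  h5:3  h6:3  h7:4  h8:4 — peak 5 ≤ 6.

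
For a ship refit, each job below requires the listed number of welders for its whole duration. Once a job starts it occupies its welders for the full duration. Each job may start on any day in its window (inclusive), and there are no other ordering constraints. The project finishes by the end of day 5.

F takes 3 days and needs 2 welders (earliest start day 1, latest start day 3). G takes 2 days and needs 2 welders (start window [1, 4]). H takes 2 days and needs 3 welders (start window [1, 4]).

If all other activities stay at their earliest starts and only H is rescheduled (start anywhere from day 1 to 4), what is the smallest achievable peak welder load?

H@1: d1:7  d2:7  d3:2  d4:0  d5:0 → peak 7
H@2: d1:4  d2:7  d3:5  d4:0  d5:0 → peak 7
H@3: d1:4  d2:4  d3:5  d4:3  d5:0 → peak 5
H@4: d1:4  d2:4  d3:2  d4:3  d5:3 → peak 4
Best is H@4, peak 4.

4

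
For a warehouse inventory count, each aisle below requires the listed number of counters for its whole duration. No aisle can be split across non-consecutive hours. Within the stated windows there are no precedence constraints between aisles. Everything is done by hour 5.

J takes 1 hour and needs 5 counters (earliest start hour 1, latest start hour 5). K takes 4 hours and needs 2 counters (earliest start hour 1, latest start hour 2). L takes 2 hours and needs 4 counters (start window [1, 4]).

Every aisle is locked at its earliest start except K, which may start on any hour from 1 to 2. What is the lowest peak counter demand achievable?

9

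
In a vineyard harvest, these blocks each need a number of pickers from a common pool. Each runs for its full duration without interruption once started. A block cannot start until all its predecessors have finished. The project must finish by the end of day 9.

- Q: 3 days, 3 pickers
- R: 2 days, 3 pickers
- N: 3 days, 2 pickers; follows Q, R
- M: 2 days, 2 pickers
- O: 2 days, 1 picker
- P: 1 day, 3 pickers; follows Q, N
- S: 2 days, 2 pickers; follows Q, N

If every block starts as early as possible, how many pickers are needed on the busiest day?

9

Early-start schedule: Q@1, R@1, N@4, M@1, O@1, P@7, S@7.
Load per day: day 1: 9, day 2: 9, day 3: 3, day 4: 2, day 5: 2, day 6: 2, day 7: 5, day 8: 2, day 9: 0.
Peak is 9.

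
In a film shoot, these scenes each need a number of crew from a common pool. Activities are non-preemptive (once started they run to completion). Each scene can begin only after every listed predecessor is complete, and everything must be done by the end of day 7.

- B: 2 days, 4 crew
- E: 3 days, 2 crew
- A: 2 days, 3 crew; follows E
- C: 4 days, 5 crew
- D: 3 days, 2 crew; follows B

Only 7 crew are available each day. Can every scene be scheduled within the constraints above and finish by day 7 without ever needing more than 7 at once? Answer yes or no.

no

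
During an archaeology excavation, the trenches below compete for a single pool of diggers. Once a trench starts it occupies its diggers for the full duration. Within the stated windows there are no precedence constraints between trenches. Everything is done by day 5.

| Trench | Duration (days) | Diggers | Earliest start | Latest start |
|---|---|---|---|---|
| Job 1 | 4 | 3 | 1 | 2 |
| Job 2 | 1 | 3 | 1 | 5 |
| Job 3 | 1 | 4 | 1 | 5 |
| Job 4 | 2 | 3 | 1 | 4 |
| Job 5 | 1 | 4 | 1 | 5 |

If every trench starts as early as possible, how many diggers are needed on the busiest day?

Early-start schedule: Job 1@1, Job 2@1, Job 3@1, Job 4@1, Job 5@1.
Load per day: day 1: 17, day 2: 6, day 3: 3, day 4: 3, day 5: 0.
Peak is 17.

17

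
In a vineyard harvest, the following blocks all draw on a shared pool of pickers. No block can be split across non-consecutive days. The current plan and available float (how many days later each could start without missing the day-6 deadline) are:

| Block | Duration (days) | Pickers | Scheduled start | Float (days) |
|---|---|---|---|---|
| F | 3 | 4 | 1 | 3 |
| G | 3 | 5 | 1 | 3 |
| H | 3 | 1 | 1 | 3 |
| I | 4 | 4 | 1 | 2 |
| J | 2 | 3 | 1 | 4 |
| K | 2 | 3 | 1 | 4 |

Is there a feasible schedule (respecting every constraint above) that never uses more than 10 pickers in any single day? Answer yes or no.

Schedule F@1, G@4, H@3, I@3, J@1, K@1: d1:10  d2:10  d3:9  d4:10  d5:10  d6:9 — peak 10 ≤ 10.

yes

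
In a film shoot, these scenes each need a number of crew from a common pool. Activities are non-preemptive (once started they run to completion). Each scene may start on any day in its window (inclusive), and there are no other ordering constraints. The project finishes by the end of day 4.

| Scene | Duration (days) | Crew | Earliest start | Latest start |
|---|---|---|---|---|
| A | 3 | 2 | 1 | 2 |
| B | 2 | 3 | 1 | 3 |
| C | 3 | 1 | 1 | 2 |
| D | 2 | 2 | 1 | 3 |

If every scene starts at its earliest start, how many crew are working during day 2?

At early start, day 2 has: A, B, C, D.
Demand: 2 + 3 + 1 + 2 = 8.

8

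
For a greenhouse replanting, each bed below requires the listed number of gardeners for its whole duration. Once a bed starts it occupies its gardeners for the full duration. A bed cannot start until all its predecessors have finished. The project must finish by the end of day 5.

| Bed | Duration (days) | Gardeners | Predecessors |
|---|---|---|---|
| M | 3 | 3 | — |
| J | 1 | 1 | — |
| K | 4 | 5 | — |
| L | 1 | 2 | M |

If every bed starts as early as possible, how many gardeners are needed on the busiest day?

Early-start schedule: M@1, J@1, K@1, L@4.
Load per day: day 1: 9, day 2: 8, day 3: 8, day 4: 7, day 5: 0.
Peak is 9.

9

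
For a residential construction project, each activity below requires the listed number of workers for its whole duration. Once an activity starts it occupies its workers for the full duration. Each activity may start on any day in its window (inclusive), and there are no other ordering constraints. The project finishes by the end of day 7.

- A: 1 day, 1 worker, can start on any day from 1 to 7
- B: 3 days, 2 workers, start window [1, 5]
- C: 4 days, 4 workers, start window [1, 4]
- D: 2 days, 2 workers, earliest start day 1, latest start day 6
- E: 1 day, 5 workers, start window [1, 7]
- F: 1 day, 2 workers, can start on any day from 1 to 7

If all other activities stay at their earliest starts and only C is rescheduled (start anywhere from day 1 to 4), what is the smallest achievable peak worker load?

C@1: d1:16  d2:8  d3:6  d4:4  d5:0  d6:0  d7:0 → peak 16
C@2: d1:12  d2:8  d3:6  d4:4  d5:4  d6:0  d7:0 → peak 12
C@3: d1:12  d2:4  d3:6  d4:4  d5:4  d6:4  d7:0 → peak 12
C@4: d1:12  d2:4  d3:2  d4:4  d5:4  d6:4  d7:4 → peak 12
Best is C@2, peak 12.

12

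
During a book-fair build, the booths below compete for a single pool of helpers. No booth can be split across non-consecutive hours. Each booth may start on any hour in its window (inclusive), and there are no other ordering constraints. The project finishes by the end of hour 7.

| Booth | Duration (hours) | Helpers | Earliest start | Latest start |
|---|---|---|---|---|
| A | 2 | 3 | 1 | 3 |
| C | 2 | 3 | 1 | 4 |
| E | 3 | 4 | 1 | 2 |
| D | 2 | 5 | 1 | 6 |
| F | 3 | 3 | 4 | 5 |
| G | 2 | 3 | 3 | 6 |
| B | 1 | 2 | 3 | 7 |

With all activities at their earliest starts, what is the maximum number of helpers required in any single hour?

15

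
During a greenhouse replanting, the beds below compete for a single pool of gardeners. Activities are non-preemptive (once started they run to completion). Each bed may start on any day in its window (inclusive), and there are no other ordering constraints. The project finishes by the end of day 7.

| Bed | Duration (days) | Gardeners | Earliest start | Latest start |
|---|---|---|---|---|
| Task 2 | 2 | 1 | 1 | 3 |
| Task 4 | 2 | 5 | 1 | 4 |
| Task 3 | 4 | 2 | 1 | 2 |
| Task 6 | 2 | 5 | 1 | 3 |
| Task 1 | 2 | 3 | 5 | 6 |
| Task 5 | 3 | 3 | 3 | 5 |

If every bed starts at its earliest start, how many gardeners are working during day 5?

At early start, day 5 has: Task 1, Task 5.
Demand: 3 + 3 = 6.

6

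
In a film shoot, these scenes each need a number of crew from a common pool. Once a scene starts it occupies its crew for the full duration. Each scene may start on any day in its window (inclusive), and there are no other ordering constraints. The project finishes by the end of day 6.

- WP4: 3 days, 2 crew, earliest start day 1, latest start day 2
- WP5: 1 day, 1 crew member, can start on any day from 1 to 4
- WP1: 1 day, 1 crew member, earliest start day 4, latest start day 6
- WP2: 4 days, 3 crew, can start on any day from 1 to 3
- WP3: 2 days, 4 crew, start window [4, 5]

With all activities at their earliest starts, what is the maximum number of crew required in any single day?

8

Early-start schedule: WP4@1, WP5@1, WP1@4, WP2@1, WP3@4.
Load per day: day 1: 6, day 2: 5, day 3: 5, day 4: 8, day 5: 4, day 6: 0.
Peak is 8.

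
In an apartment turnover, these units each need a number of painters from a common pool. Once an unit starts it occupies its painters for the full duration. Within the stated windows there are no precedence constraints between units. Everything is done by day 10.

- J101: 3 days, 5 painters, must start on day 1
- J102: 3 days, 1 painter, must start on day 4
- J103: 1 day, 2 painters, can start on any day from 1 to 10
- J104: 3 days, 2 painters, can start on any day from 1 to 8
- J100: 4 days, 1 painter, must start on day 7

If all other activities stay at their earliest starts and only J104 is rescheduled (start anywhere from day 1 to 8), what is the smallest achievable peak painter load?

J104@1: d1:9  d2:7  d3:7  d4:1  d5:1  d6:1  d7:1  d8:1  d9:1  d10:1 → peak 9
J104@2: d1:7  d2:7  d3:7  d4:3  d5:1  d6:1  d7:1  d8:1  d9:1  d10:1 → peak 7
J104@3: d1:7  d2:5  d3:7  d4:3  d5:3  d6:1  d7:1  d8:1  d9:1  d10:1 → peak 7
J104@4: d1:7  d2:5  d3:5  d4:3  d5:3  d6:3  d7:1  d8:1  d9:1  d10:1 → peak 7
J104@5: d1:7  d2:5  d3:5  d4:1  d5:3  d6:3  d7:3  d8:1  d9:1  d10:1 → peak 7
J104@6: d1:7  d2:5  d3:5  d4:1  d5:1  d6:3  d7:3  d8:3  d9:1  d10:1 → peak 7
J104@7: d1:7  d2:5  d3:5  d4:1  d5:1  d6:1  d7:3  d8:3  d9:3  d10:1 → peak 7
J104@8: d1:7  d2:5  d3:5  d4:1  d5:1  d6:1  d7:1  d8:3  d9:3  d10:3 → peak 7
Best is J104@2, peak 7.

7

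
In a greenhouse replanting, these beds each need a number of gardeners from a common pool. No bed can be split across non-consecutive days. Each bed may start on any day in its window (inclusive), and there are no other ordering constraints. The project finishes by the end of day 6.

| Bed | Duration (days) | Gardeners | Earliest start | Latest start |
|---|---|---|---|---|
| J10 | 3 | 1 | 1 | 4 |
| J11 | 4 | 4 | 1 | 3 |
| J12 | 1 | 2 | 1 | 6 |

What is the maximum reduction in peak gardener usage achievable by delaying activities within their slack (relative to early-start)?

2

Early-start peak: d1:7  d2:5  d3:5  d4:4  d5:0  d6:0 ⇒ 7.
Leveled (J10@1, J11@1, J12@5): d1:5  d2:5  d3:5  d4:4  d5:2  d6:0 ⇒ 5.
Reduction 7 − 5 = 2.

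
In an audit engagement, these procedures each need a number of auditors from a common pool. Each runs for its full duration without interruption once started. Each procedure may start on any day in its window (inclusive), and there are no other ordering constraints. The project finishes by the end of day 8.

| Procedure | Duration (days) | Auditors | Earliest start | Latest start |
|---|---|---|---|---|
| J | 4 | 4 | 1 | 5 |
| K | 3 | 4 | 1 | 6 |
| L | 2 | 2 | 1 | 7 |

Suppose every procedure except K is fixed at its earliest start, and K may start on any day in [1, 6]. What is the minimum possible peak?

6

K@1: d1:10  d2:10  d3:8  d4:4  d5:0  d6:0  d7:0  d8:0 → peak 10
K@2: d1:6  d2:10  d3:8  d4:8  d5:0  d6:0  d7:0  d8:0 → peak 10
K@3: d1:6  d2:6  d3:8  d4:8  d5:4  d6:0  d7:0  d8:0 → peak 8
K@4: d1:6  d2:6  d3:4  d4:8  d5:4  d6:4  d7:0  d8:0 → peak 8
K@5: d1:6  d2:6  d3:4  d4:4  d5:4  d6:4  d7:4  d8:0 → peak 6
K@6: d1:6  d2:6  d3:4  d4:4  d5:0  d6:4  d7:4  d8:4 → peak 6
Best is K@5, peak 6.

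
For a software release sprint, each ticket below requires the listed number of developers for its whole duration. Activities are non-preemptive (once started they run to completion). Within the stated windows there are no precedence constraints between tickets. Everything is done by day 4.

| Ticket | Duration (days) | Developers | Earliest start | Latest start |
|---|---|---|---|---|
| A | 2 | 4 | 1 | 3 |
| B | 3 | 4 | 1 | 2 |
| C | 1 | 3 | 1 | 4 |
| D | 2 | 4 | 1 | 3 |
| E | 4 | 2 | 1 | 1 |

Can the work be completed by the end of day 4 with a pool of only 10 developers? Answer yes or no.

yes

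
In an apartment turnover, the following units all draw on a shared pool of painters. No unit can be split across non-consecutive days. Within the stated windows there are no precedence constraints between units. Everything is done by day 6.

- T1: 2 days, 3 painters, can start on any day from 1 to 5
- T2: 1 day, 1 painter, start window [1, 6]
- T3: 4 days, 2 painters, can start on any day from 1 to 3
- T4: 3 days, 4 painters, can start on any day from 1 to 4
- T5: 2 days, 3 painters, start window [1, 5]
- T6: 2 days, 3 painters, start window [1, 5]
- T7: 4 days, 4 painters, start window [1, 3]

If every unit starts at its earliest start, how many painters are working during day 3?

10

At early start, day 3 has: T3, T4, T7.
Demand: 2 + 4 + 4 = 10.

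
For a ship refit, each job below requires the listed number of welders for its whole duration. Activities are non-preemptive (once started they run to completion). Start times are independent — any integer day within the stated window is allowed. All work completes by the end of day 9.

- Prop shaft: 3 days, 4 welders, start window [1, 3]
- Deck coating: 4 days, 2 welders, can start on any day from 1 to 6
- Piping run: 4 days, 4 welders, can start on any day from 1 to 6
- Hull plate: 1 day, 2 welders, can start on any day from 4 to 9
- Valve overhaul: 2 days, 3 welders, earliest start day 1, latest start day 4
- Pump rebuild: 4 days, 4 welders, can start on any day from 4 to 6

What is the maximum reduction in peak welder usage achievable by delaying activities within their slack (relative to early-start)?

Early-start peak: d1:13  d2:13  d3:10  d4:12  d5:4  d6:4  d7:4  d8:0  d9:0 ⇒ 13.
Leveled (Prop shaft@1, Deck coating@1, Piping run@5, Hull plate@4, Valve overhaul@4, Pump rebuild@6): d1:6  d2:6  d3:6  d4:7  d5:7  d6:8  d7:8  d8:8  d9:4 ⇒ 8.
Reduction 13 − 8 = 5.

5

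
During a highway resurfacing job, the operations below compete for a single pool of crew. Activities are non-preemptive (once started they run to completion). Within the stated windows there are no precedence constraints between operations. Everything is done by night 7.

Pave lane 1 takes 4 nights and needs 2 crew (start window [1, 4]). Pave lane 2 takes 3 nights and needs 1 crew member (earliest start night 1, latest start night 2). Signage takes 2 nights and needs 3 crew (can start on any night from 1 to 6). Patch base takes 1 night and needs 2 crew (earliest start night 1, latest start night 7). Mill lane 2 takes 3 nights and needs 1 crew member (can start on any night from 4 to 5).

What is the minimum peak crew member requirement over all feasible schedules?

4

Early-start (Pave lane 1@1, Pave lane 2@1, Signage@1, Patch base@1, Mill lane 2@4) gives peak 8: n1:8  n2:6  n3:3  n4:3  n5:1  n6:1  n7:0.
Shift Signage→5, Patch base→4, Mill lane 2→5.
Schedule Pave lane 1@1, Pave lane 2@1, Signage@5, Patch base@4, Mill lane 2@5: n1:3  n2:3  n3:3  n4:4  n5:4  n6:4  n7:1 — peak 4.
Total crew member-nights = 22 over 7 nights ⇒ peak ≥ ⌈22/7⌉ = 4, so 4 is optimal.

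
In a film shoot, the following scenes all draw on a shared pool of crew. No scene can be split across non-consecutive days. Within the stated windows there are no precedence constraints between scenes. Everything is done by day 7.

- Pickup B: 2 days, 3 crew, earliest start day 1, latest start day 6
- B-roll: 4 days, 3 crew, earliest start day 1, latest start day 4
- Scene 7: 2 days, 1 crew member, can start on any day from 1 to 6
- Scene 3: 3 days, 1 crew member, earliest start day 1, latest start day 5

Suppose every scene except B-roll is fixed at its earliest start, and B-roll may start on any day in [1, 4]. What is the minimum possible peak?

5

B-roll@1: d1:8  d2:8  d3:4  d4:3  d5:0  d6:0  d7:0 → peak 8
B-roll@2: d1:5  d2:8  d3:4  d4:3  d5:3  d6:0  d7:0 → peak 8
B-roll@3: d1:5  d2:5  d3:4  d4:3  d5:3  d6:3  d7:0 → peak 5
B-roll@4: d1:5  d2:5  d3:1  d4:3  d5:3  d6:3  d7:3 → peak 5
Best is B-roll@3, peak 5.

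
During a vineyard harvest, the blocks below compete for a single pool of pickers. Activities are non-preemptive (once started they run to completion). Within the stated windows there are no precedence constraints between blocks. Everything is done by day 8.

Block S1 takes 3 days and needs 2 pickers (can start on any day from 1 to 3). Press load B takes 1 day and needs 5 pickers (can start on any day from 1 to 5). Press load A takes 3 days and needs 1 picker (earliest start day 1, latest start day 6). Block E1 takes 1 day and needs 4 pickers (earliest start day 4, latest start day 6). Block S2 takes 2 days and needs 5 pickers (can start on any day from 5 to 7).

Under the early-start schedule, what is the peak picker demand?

8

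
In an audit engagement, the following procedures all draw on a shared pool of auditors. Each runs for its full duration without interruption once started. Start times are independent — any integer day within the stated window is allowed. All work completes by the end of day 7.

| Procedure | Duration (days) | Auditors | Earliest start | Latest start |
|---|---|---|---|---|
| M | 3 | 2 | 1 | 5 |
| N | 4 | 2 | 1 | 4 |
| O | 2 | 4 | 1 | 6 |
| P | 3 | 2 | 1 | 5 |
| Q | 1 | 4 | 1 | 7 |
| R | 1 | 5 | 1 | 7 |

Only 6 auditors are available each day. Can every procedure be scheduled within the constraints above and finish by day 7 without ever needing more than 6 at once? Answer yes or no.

yes

Schedule M@1, N@1, O@4, P@1, Q@6, R@7: d1:6  d2:6  d3:6  d4:6  d5:4  d6:4  d7:5 — peak 6 ≤ 6.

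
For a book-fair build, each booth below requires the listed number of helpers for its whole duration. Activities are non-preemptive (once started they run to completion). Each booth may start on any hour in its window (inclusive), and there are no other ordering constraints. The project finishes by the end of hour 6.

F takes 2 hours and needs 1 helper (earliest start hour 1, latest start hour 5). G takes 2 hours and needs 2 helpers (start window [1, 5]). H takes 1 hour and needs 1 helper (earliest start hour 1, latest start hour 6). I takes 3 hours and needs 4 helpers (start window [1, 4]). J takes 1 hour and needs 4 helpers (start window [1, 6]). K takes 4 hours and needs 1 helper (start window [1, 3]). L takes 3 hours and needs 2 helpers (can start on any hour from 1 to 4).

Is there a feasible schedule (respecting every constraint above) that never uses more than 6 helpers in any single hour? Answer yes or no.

yes

Schedule F@1, G@4, H@1, I@1, J@6, K@2, L@4: h1:6  h2:6  h3:5  h4:5  h5:5  h6:6 — peak 6 ≤ 6.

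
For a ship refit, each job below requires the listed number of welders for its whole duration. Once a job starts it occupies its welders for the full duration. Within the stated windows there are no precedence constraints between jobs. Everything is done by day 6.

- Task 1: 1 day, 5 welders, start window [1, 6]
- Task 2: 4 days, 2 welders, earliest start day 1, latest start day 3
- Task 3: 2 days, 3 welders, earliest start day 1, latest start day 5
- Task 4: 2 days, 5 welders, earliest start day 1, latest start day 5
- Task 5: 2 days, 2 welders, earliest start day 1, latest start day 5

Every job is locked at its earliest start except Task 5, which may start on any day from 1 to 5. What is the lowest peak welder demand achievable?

15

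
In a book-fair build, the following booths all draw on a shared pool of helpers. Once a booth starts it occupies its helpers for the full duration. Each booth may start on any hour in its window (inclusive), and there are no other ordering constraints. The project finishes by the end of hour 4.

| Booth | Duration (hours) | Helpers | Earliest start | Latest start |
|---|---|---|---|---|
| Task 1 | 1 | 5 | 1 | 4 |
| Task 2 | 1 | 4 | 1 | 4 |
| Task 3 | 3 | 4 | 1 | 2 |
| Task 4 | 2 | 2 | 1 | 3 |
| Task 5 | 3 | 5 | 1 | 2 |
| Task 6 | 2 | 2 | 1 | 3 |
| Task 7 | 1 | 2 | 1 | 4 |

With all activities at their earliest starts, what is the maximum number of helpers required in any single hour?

Early-start schedule: Task 1@1, Task 2@1, Task 3@1, Task 4@1, Task 5@1, Task 6@1, Task 7@1.
Load per hour: hour 1: 24, hour 2: 13, hour 3: 9, hour 4: 0.
Peak is 24.

24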